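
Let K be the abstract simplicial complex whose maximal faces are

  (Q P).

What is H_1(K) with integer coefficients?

H_1 ≅ 0.

Take the total order P < Q on the vertex set. Then K (dimension 1) consists of the simplices:

  0-simplices (2): P, Q
  1-simplices (1): PQ

giving chain groups C_0 ≅ Z^2, C_1 ≅ Z^1.

∂_1: C_1 → C_0 is given by ∂[p,q] = [q] − [p]. For instance
  ∂PQ = Q − P.
The resulting 2×1 matrix has rank 1, and its Smith normal form has invariant factors (1).

Reading off H_k = ker ∂_k / im ∂_{k+1}:

  H_1: rank ker ∂_1 − rank ∂_2 = (1 − 1) − 0 = 0, and there is no ∂_2, so H_1 = 0.

(K is a triangulation of the 1-simplex.)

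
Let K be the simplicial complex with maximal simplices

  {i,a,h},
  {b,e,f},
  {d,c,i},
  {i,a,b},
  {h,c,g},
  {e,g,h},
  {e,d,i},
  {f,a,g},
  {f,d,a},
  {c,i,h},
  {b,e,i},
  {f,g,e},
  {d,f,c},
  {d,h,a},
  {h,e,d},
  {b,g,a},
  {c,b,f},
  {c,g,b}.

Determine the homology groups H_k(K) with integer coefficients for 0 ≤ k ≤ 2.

Order the vertices as a < b < c < d < e < f < g < h < i. Listing each simplex with vertices in this order, K has dimension 2 with simplices:

  0-simplices (9): a, b, c, d, e, f, g, h, i
  1-simplices (27): ab, ad, af, ag, ah, ai, bc, be, bf, bg, bi, cd, cf, cg, ch, ci, de, df, dh, di, ef, eg, eh, ei, fg, gh, hi
  2-simplices (18): abg, abi, adf, adh, afg, ahi, bcf, bcg, bef, bei, cdf, cdi, cgh, chi, deh, dei, efg, egh

so the chain groups are C_0 ≅ Z^9, C_1 ≅ Z^27, C_2 ≅ Z^18.

∂_1: C_1 → C_0 sends each edge [p,q] (with p < q) to q − p. For instance
  ∂cd = d − c.
The resulting 9×27 matrix has rank 8, and its Smith normal form has invariant factors (1,1,1,1,1,1,1,1).

The boundary map ∂_2: C_2 → C_1 sends each 2-simplex [p,q,r] to [q,r] − [p,r] + [p,q]. For instance
  ∂bcf = cf − bf + bc,
  ∂afg = fg − ag + af.
As a 27×18 matrix over Z this has rank 18, with invariant factors (1,1,1,1,1,1,1,1,1,1,1,1,1,1,1,1,1,2).

Computing H_k = (kernel of ∂_k) / (image of ∂_{k+1}):

  H_0: rank C_0 − rank ∂_1 = 9 − 8 = 1, and the invariant factors of ∂_1 are all 1, so H_0 ≅ Z.
  H_1: rank ker ∂_1 − rank ∂_2 = (27 − 8) − 18 = 1, and ∂_2 has invariant factor 2 > 1, so H_1 ≅ Z ⊕ Z/2Z.
  H_2: rank ker ∂_2 − rank ∂_3 = (18 − 18) − 0 = 0, and there is no ∂_3, so H_2 ≅ 0.

As a check, the Euler characteristic is 9 − 27 + 18 = 0, which agrees with 1 − 1 + 0 = 0.
(K is a triangulation of the Klein bottle.)

H_0 = Z,  H_1 = Z ⊕ Z/2Z,  H_2 = 0.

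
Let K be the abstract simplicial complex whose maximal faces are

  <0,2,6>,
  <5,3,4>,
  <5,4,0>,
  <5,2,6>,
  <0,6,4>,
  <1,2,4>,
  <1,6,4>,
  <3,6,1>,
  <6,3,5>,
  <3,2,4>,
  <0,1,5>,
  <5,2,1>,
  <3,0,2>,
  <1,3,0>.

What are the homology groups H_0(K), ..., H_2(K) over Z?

H_0 = Z,  H_1 = Z^2,  H_2 = Z.

Take the total order 0 < 1 < 2 < 3 < 4 < 5 < 6 on the vertex set. Then K (dimension 2) consists of the simplices:

  0-simplices (7): [0], [1], [2], [3], [4], [5], [6]
  1-simplices (21): [0,1], [0,2], [0,3], [0,4], [0,5], [0,6], [1,2], [1,3], [1,4], [1,5], [1,6], [2,3], [2,4], [2,5], [2,6], [3,4], [3,5], [3,6], [4,5], [4,6], [5,6]
  2-simplices (14): [0,1,3], [0,1,5], [0,2,3], [0,2,6], [0,4,5], [0,4,6], [1,2,4], [1,2,5], [1,3,6], [1,4,6], [2,3,4], [2,5,6], [3,4,5], [3,5,6]

Hence C_0 ≅ Z^7, C_1 ≅ Z^21, C_2 ≅ Z^14.

∂_1: C_1 → C_0 maps an edge to its endpoints' difference, ∂[p,q] = q − p. For instance
  ∂[4,5] = [5] − [4].
The resulting 7×21 matrix has rank 6, and its Smith normal form has invariant factors (1,1,1,1,1,1).

Boundary ∂_2: C_2 → C_1 sends each 2-simplex [p,q,r] to [q,r] − [p,r] + [p,q]. For instance
  ∂[1,2,5] = [2,5] − [1,5] + [1,2],
  ∂[3,4,5] = [4,5] − [3,5] + [3,4].
This gives a 21×14 integer matrix of rank 13; reducing to Smith normal form yields diagonal entries (1,1,1,1,1,1,1,1,1,1,1,1,1).

From H_k ≅ ker(∂_k) / im(∂_{k+1}) we obtain:

  H_0: rank C_0 − rank ∂_1 = 7 − 6 = 1, and the invariant factors of ∂_1 are all 1, so H_0 ≅ Z.
  H_1: rank ker ∂_1 − rank ∂_2 = (21 − 6) − 13 = 2, and the invariant factors of ∂_2 are all 1, so H_1 ≅ Z^2.
  H_2: rank ker ∂_2 − rank ∂_3 = (14 − 13) − 0 = 1, and there is no ∂_3, so H_2 ≅ Z.

(K is a triangulation of the torus T^2.)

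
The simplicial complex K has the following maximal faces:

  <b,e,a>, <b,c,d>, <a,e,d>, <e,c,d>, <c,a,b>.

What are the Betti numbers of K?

b_0 = 1, b_1 = 1, b_2 = 0.

Take the total order a < b < c < d < e on the vertex set. Then K (dimension 2) consists of the simplices:

  0-simplices (5): a, b, c, d, e
  1-simplices (10): ab, ac, ad, ae, bc, bd, be, cd, ce, de
  2-simplices (5): abc, abe, ade, bcd, cde

giving chain groups C_0 ≅ Z^5, C_1 ≅ Z^10, C_2 ≅ Z^5.

Boundary ∂_1: C_1 → C_0 sends each edge [p,q] (with p < q) to q − p. For instance
  ∂bd = d − b.
This gives a 5×10 integer matrix of rank 4; reducing to Smith normal form yields diagonal entries (1,1,1,1).

The boundary map ∂_2: C_2 → C_1 acts by ∂[p,q,r] = [q,r] − [p,r] + [p,q]. For instance
  ∂ade = de − ae + ad,
  ∂abe = be − ae + ab.
The 10×5 boundary matrix has rank 5 and Smith normal form diag(1,1,1,1,1).

Computing H_k = (kernel of ∂_k) / (image of ∂_{k+1}):

  H_0: rank C_0 − rank ∂_1 = 5 − 4 = 1, and the invariant factors of ∂_1 are all 1, so H_0 ≅ Z.
  H_1: rank ker ∂_1 − rank ∂_2 = (10 − 4) − 5 = 1, and the invariant factors of ∂_2 are all 1, so H_1 ≅ Z.
  H_2: rank ker ∂_2 − rank ∂_3 = (5 − 5) − 0 = 0, and there is no ∂_3, so H_2 ≅ 0.

Hence the Betti numbers are b_0 = 1, b_1 = 1, b_2 = 0.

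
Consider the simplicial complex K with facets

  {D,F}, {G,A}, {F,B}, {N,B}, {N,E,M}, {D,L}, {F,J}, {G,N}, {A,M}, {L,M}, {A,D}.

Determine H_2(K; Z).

H_2 ≅ 0.

Take the total order A < B < D < E < F < G < J < L < M < N on the vertex set. Then K (dimension 2) consists of the simplices:

  0-simplices (10): A, B, D, E, F, G, J, L, M, N
  1-simplices (13): AD, AG, AM, BF, BN, DF, DL, EM, EN, FJ, GN, LM, MN
  2-simplices (1): EMN

giving chain groups C_0 ≅ Z^10, C_1 ≅ Z^13, C_2 ≅ Z^1.

Boundary ∂_1: C_1 → C_0 sends each edge [p,q] (with p < q) to q − p. For instance
  ∂DL = L − D.
This gives a 10×13 integer matrix of rank 9; reducing to Smith normal form yields diagonal entries (1,1,1,1,1,1,1,1,1).

Boundary ∂_2: C_2 → C_1 sends each 2-simplex [p,q,r] to [q,r] − [p,r] + [p,q]. For instance
  ∂EMN = MN − EN + EM.
As a 13×1 matrix over Z this has rank 1, with invariant factors (1).

Reading off H_k = ker ∂_k / im ∂_{k+1}:

  H_2: rank ker ∂_2 − rank ∂_3 = (1 − 1) − 0 = 0, and there is no ∂_3, so H_2 = 0.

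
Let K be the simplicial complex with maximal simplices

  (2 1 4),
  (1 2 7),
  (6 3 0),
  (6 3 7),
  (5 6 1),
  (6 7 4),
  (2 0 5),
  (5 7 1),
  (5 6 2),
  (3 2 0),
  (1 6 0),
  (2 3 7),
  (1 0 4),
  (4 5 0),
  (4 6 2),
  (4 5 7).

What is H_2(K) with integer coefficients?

We work with the vertex ordering 0 < 1 < 2 < 3 < 4 < 5 < 6 < 7. The simplices of K, each written with vertices in increasing order, are:

  0-simplices (8): [0], [1], [2], [3], [4], [5], [6], [7]
  1-simplices (24): (24 of them)
  2-simplices (16): [0,1,4], [0,1,6], [0,2,3], [0,2,5], [0,3,6], [0,4,5], [1,2,4], [1,2,7], [1,5,6], [1,5,7], [2,3,7], [2,4,6], [2,5,6], [3,6,7], [4,5,7], [4,6,7]

Hence C_0 ≅ Z^8, C_1 ≅ Z^24, C_2 ≅ Z^16.

The boundary map ∂_1: C_1 → C_0 is given by ∂[p,q] = [q] − [p]. For instance
  ∂[2,4] = [4] − [2].
As a 8×24 matrix over Z this has rank 7, with invariant factors (1,1,1,1,1,1,1).

The boundary map ∂_2: C_2 → C_1 acts by ∂[p,q,r] = [q,r] − [p,r] + [p,q]. For instance
  ∂[0,2,3] = [2,3] − [0,3] + [0,2],
  ∂[0,1,6] = [1,6] − [0,6] + [0,1].
The resulting 24×16 matrix has rank 15, and its Smith normal form has invariant factors (1,1,1,1,1,1,1,1,1,1,1,1,1,1,1).

Now H_k = ker ∂_k / im ∂_{k+1}, so:

  H_2: rank ker ∂_2 − rank ∂_3 = (16 − 15) − 0 = 1, and there is no ∂_3, so H_2 ≅ Z.

H_2 = Z.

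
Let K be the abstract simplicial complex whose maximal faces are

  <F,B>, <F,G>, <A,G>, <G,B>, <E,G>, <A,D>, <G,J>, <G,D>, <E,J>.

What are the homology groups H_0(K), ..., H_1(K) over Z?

H_0 = Z,  H_1 = Z^3.

Take the total order A < B < D < E < F < G < J on the vertex set. Then K (dimension 1) consists of the simplices:

  0-simplices (7): A, B, D, E, F, G, J
  1-simplices (9): AD, AG, BF, BG, DG, EG, EJ, FG, GJ

Hence C_0 ≅ Z^7, C_1 ≅ Z^9.

Boundary ∂_1: C_1 → C_0 sends each edge [p,q] (with p < q) to q − p. For instance
  ∂AG = G − A.
As a 7×9 matrix over Z this has rank 6, with invariant factors (1,1,1,1,1,1).

Now H_k = ker ∂_k / im ∂_{k+1}, so:

  H_0: rank C_0 − rank ∂_1 = 7 − 6 = 1, and the invariant factors of ∂_1 are all 1, so H_0 = Z.
  H_1: rank ker ∂_1 − rank ∂_2 = (9 − 6) − 0 = 3, and there is no ∂_2, so H_1 = Z^3.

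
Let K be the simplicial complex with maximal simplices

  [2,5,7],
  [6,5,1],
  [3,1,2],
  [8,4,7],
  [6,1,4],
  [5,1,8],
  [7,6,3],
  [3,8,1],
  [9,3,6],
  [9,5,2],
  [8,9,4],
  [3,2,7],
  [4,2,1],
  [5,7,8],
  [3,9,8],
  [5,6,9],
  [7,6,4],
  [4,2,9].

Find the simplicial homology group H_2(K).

Take the total order 1 < 2 < 3 < 4 < 5 < 6 < 7 < 8 < 9 on the vertex set. Then K (dimension 2) consists of the simplices:

  0-simplices (9): [1], [2], [3], [4], [5], [6], [7], [8], [9]
  1-simplices (27): (27 of them)
  2-simplices (18): [1,2,3], [1,2,4], [1,3,8], [1,4,6], [1,5,6], [1,5,8], [2,3,7], [2,4,9], [2,5,7], [2,5,9], [3,6,7], [3,6,9], [3,8,9], [4,6,7], [4,7,8], [4,8,9], [5,6,9], [5,7,8]

so the chain groups are C_0 ≅ Z^9, C_1 ≅ Z^27, C_2 ≅ Z^18.

Boundary ∂_1: C_1 → C_0 is given by ∂[p,q] = [q] − [p]. For instance
  ∂[1,2] = [2] − [1].
This gives a 9×27 integer matrix of rank 8; reducing to Smith normal form yields diagonal entries (1,1,1,1,1,1,1,1).

∂_2: C_2 → C_1 acts by ∂[p,q,r] = [q,r] − [p,r] + [p,q]. For instance
  ∂[1,5,6] = [5,6] − [1,6] + [1,5],
  ∂[2,4,9] = [4,9] − [2,9] + [2,4].
As a 27×18 matrix over Z this has rank 17, with invariant factors (1,1,1,1,1,1,1,1,1,1,1,1,1,1,1,1,1).

Now H_k = ker ∂_k / im ∂_{k+1}, so:

  H_2: rank ker ∂_2 − rank ∂_3 = (18 − 17) − 0 = 1, and there is no ∂_3, so H_2 = Z.

(K is a triangulation of the torus T^2.)

H_2 ≅ Z.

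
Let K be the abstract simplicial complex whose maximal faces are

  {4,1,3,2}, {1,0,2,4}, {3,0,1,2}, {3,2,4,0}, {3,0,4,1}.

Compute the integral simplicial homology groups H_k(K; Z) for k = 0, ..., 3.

We work with the vertex ordering 0 < 1 < 2 < 3 < 4. The simplices of K, each written with vertices in increasing order, are:

  0-simplices (5): [0], [1], [2], [3], [4]
  1-simplices (10): [0,1], [0,2], [0,3], [0,4], [1,2], [1,3], [1,4], [2,3], [2,4], [3,4]
  2-simplices (10): [0,1,2], [0,1,3], [0,1,4], [0,2,3], [0,2,4], [0,3,4], [1,2,3], [1,2,4], [1,3,4], [2,3,4]
  3-simplices (5): [0,1,2,3], [0,1,2,4], [0,1,3,4], [0,2,3,4], [1,2,3,4]

giving chain groups C_0 ≅ Z^5, C_1 ≅ Z^10, C_2 ≅ Z^10, C_3 ≅ Z^5.

Boundary ∂_1: C_1 → C_0 is given by ∂[p,q] = [q] − [p].
This gives a 5×10 integer matrix of rank 4; reducing to Smith normal form yields diagonal entries (1,1,1,1).

The boundary map ∂_2: C_2 → C_1 acts by ∂[p,q,r] = [q,r] − [p,r] + [p,q]. For instance
  ∂[0,3,4] = [3,4] − [0,4] + [0,3],
  ∂[0,1,4] = [1,4] − [0,4] + [0,1].
The 10×10 boundary matrix has rank 6 and Smith normal form diag(1,1,1,1,1,1).

The boundary map ∂_3: C_3 → C_2 sends each 3-simplex σ to the alternating sum Σ_i (−1)^i (σ with its i-th vertex removed). For instance
  ∂[0,1,2,4] = [1,2,4] − [0,2,4] + [0,1,4] − [0,1,2],
  ∂[0,2,3,4] = [2,3,4] − [0,3,4] + [0,2,4] − [0,2,3].
This gives a 10×5 integer matrix of rank 4; reducing to Smith normal form yields diagonal entries (1,1,1,1).

From H_k ≅ ker(∂_k) / im(∂_{k+1}) we obtain:

  H_0: rank C_0 − rank ∂_1 = 5 − 4 = 1, and the invariant factors of ∂_1 are all 1, so H_0 ≅ Z.
  H_1: rank ker ∂_1 − rank ∂_2 = (10 − 4) − 6 = 0, and the invariant factors of ∂_2 are all 1, so H_1 ≅ 0.
  H_2: rank ker ∂_2 − rank ∂_3 = (10 − 6) − 4 = 0, and the invariant factors of ∂_3 are all 1, so H_2 ≅ 0.
  H_3: rank ker ∂_3 − rank ∂_4 = (5 − 4) − 0 = 1, and there is no ∂_4, so H_3 ≅ Z.

H_0 ≅ Z,  H_1 = 0,  H_2 = 0,  H_3 ≅ Z.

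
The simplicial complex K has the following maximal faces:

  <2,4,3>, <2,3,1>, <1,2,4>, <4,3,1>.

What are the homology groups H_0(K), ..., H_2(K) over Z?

Fix the vertex order 1 < 2 < 3 < 4 and write every simplex with vertices in increasing order. Then dim K = 2 and the simplices of K are:

  0-simplices (4): [1], [2], [3], [4]
  1-simplices (6): [1,2], [1,3], [1,4], [2,3], [2,4], [3,4]
  2-simplices (4): [1,2,3], [1,2,4], [1,3,4], [2,3,4]

so the chain groups are C_0 ≅ Z^4, C_1 ≅ Z^6, C_2 ≅ Z^4.

∂_1: C_1 → C_0 sends each edge [p,q] (with p < q) to q − p. For instance
  ∂[1,3] = [3] − [1].
The resulting 4×6 matrix has rank 3, and its Smith normal form has invariant factors (1,1,1).

Boundary ∂_2: C_2 → C_1 maps a triangle to the signed sum of its edges. For instance
  ∂[1,2,3] = [2,3] − [1,3] + [1,2],
  ∂[1,2,4] = [2,4] − [1,4] + [1,2].
This gives a 6×4 integer matrix of rank 3; reducing to Smith normal form yields diagonal entries (1,1,1).

Now H_k = ker ∂_k / im ∂_{k+1}, so:

  H_0: rank C_0 − rank ∂_1 = 4 − 3 = 1, and the invariant factors of ∂_1 are all 1, so H_0 ≅ Z.
  H_1: rank ker ∂_1 − rank ∂_2 = (6 − 3) − 3 = 0, and the invariant factors of ∂_2 are all 1, so H_1 ≅ 0.
  H_2: rank ker ∂_2 − rank ∂_3 = (4 − 3) − 0 = 1, and there is no ∂_3, so H_2 ≅ Z.

H_0 ≅ Z,  H_1 = 0,  H_2 ≅ Z.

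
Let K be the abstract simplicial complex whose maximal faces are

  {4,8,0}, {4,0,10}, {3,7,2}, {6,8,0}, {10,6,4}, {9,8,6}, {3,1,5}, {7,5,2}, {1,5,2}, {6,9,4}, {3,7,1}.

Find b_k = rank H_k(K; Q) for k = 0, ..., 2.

Order the vertices as 0 < 1 < 2 < 3 < 4 < 5 < 6 < 7 < 8 < 9 < 10. Listing each simplex with vertices in this order, K has dimension 2 with simplices:

  0-simplices (11): [0], [1], [2], [3], [4], [5], [6], [7], [8], [9], [10]
  1-simplices (22): [0,4], [0,6], [0,8], [0,10], [1,2], [1,3], [1,5], [1,7], [2,3], [2,5], [2,7], [3,5], [3,7], [4,6], [4,8], [4,9], [4,10], [5,7], [6,8], [6,9], [6,10], [8,9]
  2-simplices (11): [0,4,8], [0,4,10], [0,6,8], [1,2,5], [1,3,5], [1,3,7], [2,3,7], [2,5,7], [4,6,9], [4,6,10], [6,8,9]

so the chain groups are C_0 ≅ Z^11, C_1 ≅ Z^22, C_2 ≅ Z^11.

∂_1: C_1 → C_0 maps an edge to its endpoints' difference, ∂[p,q] = q − p.
The 11×22 boundary matrix has rank 9 and Smith normal form diag(1,1,1,1,1,1,1,1,1).

Boundary ∂_2: C_2 → C_1 acts by ∂[p,q,r] = [q,r] − [p,r] + [p,q]. For instance
  ∂[1,2,5] = [2,5] − [1,5] + [1,2],
  ∂[4,6,10] = [6,10] − [4,10] + [4,6].
This gives a 22×11 integer matrix of rank 11; reducing to Smith normal form yields diagonal entries (1,1,1,1,1,1,1,1,1,1,1).

Reading off H_k = ker ∂_k / im ∂_{k+1}:

  H_0: rank C_0 − rank ∂_1 = 11 − 9 = 2, and the invariant factors of ∂_1 are all 1, so H_0 ≅ Z^2.
  H_1: rank ker ∂_1 − rank ∂_2 = (22 − 9) − 11 = 2, and the invariant factors of ∂_2 are all 1, so H_1 ≅ Z^2.
  H_2: rank ker ∂_2 − rank ∂_3 = (11 − 11) − 0 = 0, and there is no ∂_3, so H_2 ≅ 0.

As a check, the Euler characteristic is 11 − 22 + 11 = 0, which agrees with 2 − 2 + 0 = 0.

Hence the Betti numbers are b_0 = 2, b_1 = 2, b_2 = 0.

b_0 = 2, b_1 = 2, b_2 = 0.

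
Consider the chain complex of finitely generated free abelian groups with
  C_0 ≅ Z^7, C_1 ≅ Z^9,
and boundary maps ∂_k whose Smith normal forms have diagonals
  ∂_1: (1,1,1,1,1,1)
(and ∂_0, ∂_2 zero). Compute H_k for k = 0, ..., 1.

H_0 ≅ Z,  H_1 ≅ Z^3.

H_0: b_0 = 7 − 0 − 6 = 1; torsion from ∂_1 factors > 1: none. So H_0 ≅ Z.
H_1: b_1 = 9 − 6 − 0 = 3; torsion from ∂_2 factors > 1: none. So H_1 ≅ Z^3.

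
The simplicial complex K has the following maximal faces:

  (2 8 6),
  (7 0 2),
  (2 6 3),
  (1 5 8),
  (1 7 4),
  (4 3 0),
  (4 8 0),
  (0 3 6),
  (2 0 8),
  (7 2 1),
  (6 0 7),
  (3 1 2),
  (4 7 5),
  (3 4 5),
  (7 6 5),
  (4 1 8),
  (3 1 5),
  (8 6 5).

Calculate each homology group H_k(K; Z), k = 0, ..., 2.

Take the total order 0 < 1 < 2 < 3 < 4 < 5 < 6 < 7 < 8 on the vertex set. Then K (dimension 2) consists of the simplices:

  0-simplices (9): [0], [1], [2], [3], [4], [5], [6], [7], [8]
  1-simplices (27): (27 of them)
  2-simplices (18): [0,2,7], [0,2,8], [0,3,4], [0,3,6], [0,4,8], [0,6,7], [1,2,3], [1,2,7], [1,3,5], [1,4,7], [1,4,8], [1,5,8], [2,3,6], [2,6,8], [3,4,5], [4,5,7], [5,6,7], [5,6,8]

giving chain groups C_0 ≅ Z^9, C_1 ≅ Z^27, C_2 ≅ Z^18.

The boundary map ∂_1: C_1 → C_0 is given by ∂[p,q] = [q] − [p].
The 9×27 boundary matrix has rank 8 and Smith normal form diag(1,1,1,1,1,1,1,1).

The boundary map ∂_2: C_2 → C_1 acts by ∂[p,q,r] = [q,r] − [p,r] + [p,q]. For instance
  ∂[2,3,6] = [3,6] − [2,6] + [2,3],
  ∂[3,4,5] = [4,5] − [3,5] + [3,4].
The 27×18 boundary matrix has rank 18 and Smith normal form diag(1,1,1,1,1,1,1,1,1,1,1,1,1,1,1,1,1,2).

Computing H_k = (kernel of ∂_k) / (image of ∂_{k+1}):

  H_0: rank C_0 − rank ∂_1 = 9 − 8 = 1, and the invariant factors of ∂_1 are all 1, so H_0 ≅ Z.
  H_1: rank ker ∂_1 − rank ∂_2 = (27 − 8) − 18 = 1, and ∂_2 has invariant factor 2 > 1, so H_1 ≅ Z ⊕ Z/2Z.
  H_2: rank ker ∂_2 − rank ∂_3 = (18 − 18) − 0 = 0, and there is no ∂_3, so H_2 ≅ 0.

As a check, the Euler characteristic is 9 − 27 + 18 = 0, which agrees with 1 − 1 + 0 = 0.

H_0 ≅ Z,  H_1 ≅ Z ⊕ Z/2Z,  H_2 = 0.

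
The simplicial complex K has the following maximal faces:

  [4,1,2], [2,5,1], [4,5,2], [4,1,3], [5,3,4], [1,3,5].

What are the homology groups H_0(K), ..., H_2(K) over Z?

H_0 = Z,  H_1 = 0,  H_2 = Z.

Order the vertices as 1 < 2 < 3 < 4 < 5. Listing each simplex with vertices in this order, K has dimension 2 with simplices:

  0-simplices (5): [1], [2], [3], [4], [5]
  1-simplices (9): [1,2], [1,3], [1,4], [1,5], [2,4], [2,5], [3,4], [3,5], [4,5]
  2-simplices (6): [1,2,4], [1,2,5], [1,3,4], [1,3,5], [2,4,5], [3,4,5]

giving chain groups C_0 ≅ Z^5, C_1 ≅ Z^9, C_2 ≅ Z^6.

The boundary map ∂_1: C_1 → C_0 maps an edge to its endpoints' difference, ∂[p,q] = q − p. For instance
  ∂[3,4] = [4] − [3].
This gives a 5×9 integer matrix of rank 4; reducing to Smith normal form yields diagonal entries (1,1,1,1).

∂_2: C_2 → C_1 sends each 2-simplex [p,q,r] to [q,r] − [p,r] + [p,q]. For instance
  ∂[1,2,4] = [2,4] − [1,4] + [1,2],
  ∂[1,2,5] = [2,5] − [1,5] + [1,2].
The 9×6 boundary matrix has rank 5 and Smith normal form diag(1,1,1,1,1).

From H_k ≅ ker(∂_k) / im(∂_{k+1}) we obtain:

  H_0: rank C_0 − rank ∂_1 = 5 − 4 = 1, and the invariant factors of ∂_1 are all 1, so H_0 ≅ Z.
  H_1: rank ker ∂_1 − rank ∂_2 = (9 − 4) − 5 = 0, and the invariant factors of ∂_2 are all 1, so H_1 ≅ 0.
  H_2: rank ker ∂_2 − rank ∂_3 = (6 − 5) − 0 = 1, and there is no ∂_3, so H_2 ≅ Z.

(K is a triangulation of the 2-sphere S^2.)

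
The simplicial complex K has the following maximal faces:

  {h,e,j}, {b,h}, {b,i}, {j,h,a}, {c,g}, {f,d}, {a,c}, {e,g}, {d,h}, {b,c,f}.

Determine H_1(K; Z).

K has 10 vertices, 15 edges, 3 triangles.
rank ∂_1 = 9, rank ∂_2 = 3 ⇒ b_1 = 15 − 9 − 3 = 3; all invariant factors of ∂_2 are 1 so no torsion. So H_1 = Z^3.

H_1 = Z^3.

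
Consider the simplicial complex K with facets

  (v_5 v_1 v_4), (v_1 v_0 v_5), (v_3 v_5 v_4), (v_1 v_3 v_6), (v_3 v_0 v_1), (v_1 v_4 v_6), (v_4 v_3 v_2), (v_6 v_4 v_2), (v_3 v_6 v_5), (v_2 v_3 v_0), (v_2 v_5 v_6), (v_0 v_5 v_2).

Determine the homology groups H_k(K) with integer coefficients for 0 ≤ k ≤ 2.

H_0 ≅ Z,  H_1 ≅ Z/2Z,  H_2 = 0.

Order the vertices as v_0 < v_1 < v_2 < v_3 < v_4 < v_5 < v_6. Listing each simplex with vertices in this order, K has dimension 2 with simplices:

  0-simplices (7): [v_0], [v_1], [v_2], [v_3], [v_4], [v_5], [v_6]
  1-simplices (18): (18 of them)
  2-simplices (12): (12 of them)

so the chain groups are C_0 ≅ Z^7, C_1 ≅ Z^18, C_2 ≅ Z^12.

Boundary ∂_1: C_1 → C_0 maps an edge to its endpoints' difference, ∂[p,q] = q − p. For instance
  ∂[v_1,v_5] = [v_5] − [v_1].
The 7×18 boundary matrix has rank 6 and Smith normal form diag(1,1,1,1,1,1).

Boundary ∂_2: C_2 → C_1 acts by ∂[p,q,r] = [q,r] − [p,r] + [p,q]. For instance
  ∂[v_0,v_2,v_5] = [v_2,v_5] − [v_0,v_5] + [v_0,v_2],
  ∂[v_2,v_4,v_6] = [v_4,v_6] − [v_2,v_6] + [v_2,v_4].
This gives a 18×12 integer matrix of rank 12; reducing to Smith normal form yields diagonal entries (1,1,1,1,1,1,1,1,1,1,1,2).

Now H_k = ker ∂_k / im ∂_{k+1}, so:

  H_0: rank C_0 − rank ∂_1 = 7 − 6 = 1, and the invariant factors of ∂_1 are all 1, so H_0 ≅ Z.
  H_1: rank ker ∂_1 − rank ∂_2 = (18 − 6) − 12 = 0, and ∂_2 has invariant factor 2 > 1, so H_1 ≅ Z/2Z.
  H_2: rank ker ∂_2 − rank ∂_3 = (12 − 12) − 0 = 0, and there is no ∂_3, so H_2 ≅ 0.

As a check, the Euler characteristic is 7 − 18 + 12 = 1, which agrees with 1 − 0 + 0 = 1.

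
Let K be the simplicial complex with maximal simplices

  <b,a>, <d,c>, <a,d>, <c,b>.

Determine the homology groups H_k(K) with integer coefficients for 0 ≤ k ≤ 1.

Take the total order a < b < c < d on the vertex set. Then K (dimension 1) consists of the simplices:

  0-simplices (4): a, b, c, d
  1-simplices (4): ab, ad, bc, cd

giving chain groups C_0 ≅ Z^4, C_1 ≅ Z^4.

The boundary map ∂_1: C_1 → C_0 maps an edge to its endpoints' difference, ∂[p,q] = q − p. For instance
  ∂cd = d − c.
The resulting 4×4 matrix has rank 3, and its Smith normal form has invariant factors (1,1,1).

Now H_k = ker ∂_k / im ∂_{k+1}, so:

  H_0: rank C_0 − rank ∂_1 = 4 − 3 = 1, and the invariant factors of ∂_1 are all 1, so H_0 = Z.
  H_1: rank ker ∂_1 − rank ∂_2 = (4 − 3) − 0 = 1, and there is no ∂_2, so H_1 = Z.

H_0 = Z,  H_1 = Z.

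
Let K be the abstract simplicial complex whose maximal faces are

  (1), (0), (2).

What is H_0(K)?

We work with the vertex ordering 0 < 1 < 2. The simplices of K, each written with vertices in increasing order, are:

  0-simplices (3): [0], [1], [2]

Hence C_0 ≅ Z^3.

From H_k ≅ ker(∂_k) / im(∂_{k+1}) we obtain:

  H_0: rank C_0 − rank ∂_1 = 3 − 0 = 3, and there is no ∂_1, so H_0 ≅ Z^3.

H_0 = Z^3.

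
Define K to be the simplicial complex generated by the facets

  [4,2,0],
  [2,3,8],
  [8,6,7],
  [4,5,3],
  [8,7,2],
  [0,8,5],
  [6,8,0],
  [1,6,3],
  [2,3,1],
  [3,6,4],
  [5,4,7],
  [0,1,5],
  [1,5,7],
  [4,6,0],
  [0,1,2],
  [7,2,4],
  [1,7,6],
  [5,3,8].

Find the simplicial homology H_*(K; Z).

H_0 ≅ Z,  H_1 ≅ Z^2,  H_2 ≅ Z.

K has 9 vertices, 27 edges, 18 triangles.
rank ∂_0 = 0, rank ∂_1 = 8 ⇒ b_0 = 9 − 0 − 8 = 1; all invariant factors of ∂_1 are 1 so no torsion. So H_0 ≅ Z.
rank ∂_1 = 8, rank ∂_2 = 17 ⇒ b_1 = 27 − 8 − 17 = 2; all invariant factors of ∂_2 are 1 so no torsion. So H_1 ≅ Z^2.
rank ∂_2 = 17, rank ∂_3 = 0 ⇒ b_2 = 18 − 17 − 0 = 1. So H_2 ≅ Z.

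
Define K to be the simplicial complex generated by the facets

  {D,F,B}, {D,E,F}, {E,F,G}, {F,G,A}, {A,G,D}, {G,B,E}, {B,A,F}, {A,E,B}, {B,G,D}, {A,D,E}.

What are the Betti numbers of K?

b_0 = 1, b_1 = 0, b_2 = 0.

Take the total order A < B < D < E < F < G on the vertex set. Then K (dimension 2) consists of the simplices:

  0-simplices (6): A, B, D, E, F, G
  1-simplices (15): AB, AD, AE, AF, AG, BD, BE, BF, BG, DE, DF, DG, EF, EG, FG
  2-simplices (10): ABE, ABF, ADE, ADG, AFG, BDF, BDG, BEG, DEF, EFG

so the chain groups are C_0 ≅ Z^6, C_1 ≅ Z^15, C_2 ≅ Z^10.

∂_1: C_1 → C_0 is given by ∂[p,q] = [q] − [p]. For instance
  ∂DE = E − D.
The 6×15 boundary matrix has rank 5 and Smith normal form diag(1,1,1,1,1).

The boundary map ∂_2: C_2 → C_1 sends each 2-simplex [p,q,r] to [q,r] − [p,r] + [p,q]. For instance
  ∂ABF = BF − AF + AB,
  ∂AFG = FG − AG + AF.
This gives a 15×10 integer matrix of rank 10; reducing to Smith normal form yields diagonal entries (1,1,1,1,1,1,1,1,1,2).

Reading off H_k = ker ∂_k / im ∂_{k+1}:

  H_0: rank C_0 − rank ∂_1 = 6 − 5 = 1, and the invariant factors of ∂_1 are all 1, so H_0 = Z.
  H_1: rank ker ∂_1 − rank ∂_2 = (15 − 5) − 10 = 0, and ∂_2 has invariant factor 2 > 1, so H_1 = Z/2.
  H_2: rank ker ∂_2 − rank ∂_3 = (10 − 10) − 0 = 0, and there is no ∂_3, so H_2 = 0.

As a check, the Euler characteristic is 6 − 15 + 10 = 1, which agrees with 1 − 0 + 0 = 1.

Hence the Betti numbers are b_0 = 1, b_1 = 0, b_2 = 0.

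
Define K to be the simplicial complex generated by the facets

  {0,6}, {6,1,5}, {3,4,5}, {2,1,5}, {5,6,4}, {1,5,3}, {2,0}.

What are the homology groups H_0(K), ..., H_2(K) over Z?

We work with the vertex ordering 0 < 1 < 2 < 3 < 4 < 5 < 6. The simplices of K, each written with vertices in increasing order, are:

  0-simplices (7): [0], [1], [2], [3], [4], [5], [6]
  1-simplices (12): [0,2], [0,6], [1,2], [1,3], [1,5], [1,6], [2,5], [3,4], [3,5], [4,5], [4,6], [5,6]
  2-simplices (5): [1,2,5], [1,3,5], [1,5,6], [3,4,5], [4,5,6]

giving chain groups C_0 ≅ Z^7, C_1 ≅ Z^12, C_2 ≅ Z^5.

∂_1: C_1 → C_0 is given by ∂[p,q] = [q] − [p]. For instance
  ∂[0,6] = [6] − [0].
The 7×12 boundary matrix has rank 6 and Smith normal form diag(1,1,1,1,1,1).

Boundary ∂_2: C_2 → C_1 maps a triangle to the signed sum of its edges. For instance
  ∂[1,3,5] = [3,5] − [1,5] + [1,3],
  ∂[4,5,6] = [5,6] − [4,6] + [4,5].
The 12×5 boundary matrix has rank 5 and Smith normal form diag(1,1,1,1,1).

Now H_k = ker ∂_k / im ∂_{k+1}, so:

  H_0: rank C_0 − rank ∂_1 = 7 − 6 = 1, and the invariant factors of ∂_1 are all 1, so H_0 ≅ Z.
  H_1: rank ker ∂_1 − rank ∂_2 = (12 − 6) − 5 = 1, and the invariant factors of ∂_2 are all 1, so H_1 ≅ Z.
  H_2: rank ker ∂_2 − rank ∂_3 = (5 − 5) − 0 = 0, and there is no ∂_3, so H_2 ≅ 0.

H_0 = Z,  H_1 = Z,  H_2 = 0.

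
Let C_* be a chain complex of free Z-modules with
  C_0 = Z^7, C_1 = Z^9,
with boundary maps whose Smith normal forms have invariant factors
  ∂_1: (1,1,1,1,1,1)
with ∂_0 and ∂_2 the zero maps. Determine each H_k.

H_0: b_0 = 7 − 0 − 6 = 1; torsion from ∂_1 factors > 1: none. So H_0 ≅ Z.
H_1: b_1 = 9 − 6 − 0 = 3; torsion from ∂_2 factors > 1: none. So H_1 ≅ Z^3.

H_0 ≅ Z,  H_1 ≅ Z^3.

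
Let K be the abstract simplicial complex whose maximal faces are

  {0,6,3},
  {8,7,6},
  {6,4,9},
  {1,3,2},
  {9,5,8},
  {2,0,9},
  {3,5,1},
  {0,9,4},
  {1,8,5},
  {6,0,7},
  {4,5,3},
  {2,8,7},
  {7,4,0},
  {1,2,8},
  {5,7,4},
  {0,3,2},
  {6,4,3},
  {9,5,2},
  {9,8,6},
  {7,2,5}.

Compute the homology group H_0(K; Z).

Fix the vertex order 0 < 1 < 2 < 3 < 4 < 5 < 6 < 7 < 8 < 9 and write every simplex with vertices in increasing order. Then dim K = 2 and the simplices of K are:

  0-simplices (10): [0], [1], [2], [3], [4], [5], [6], [7], [8], [9]
  1-simplices (30): (30 of them)
  2-simplices (20): (20 of them)

so the chain groups are C_0 ≅ Z^10, C_1 ≅ Z^30, C_2 ≅ Z^20.

∂_1: C_1 → C_0 sends each edge [p,q] (with p < q) to q − p. For instance
  ∂[3,6] = [6] − [3].
The 10×30 boundary matrix has rank 9 and Smith normal form diag(1,1,1,1,1,1,1,1,1).

Boundary ∂_2: C_2 → C_1 sends each 2-simplex [p,q,r] to [q,r] − [p,r] + [p,q]. For instance
  ∂[0,4,7] = [4,7] − [0,7] + [0,4],
  ∂[5,8,9] = [8,9] − [5,9] + [5,8].
The 30×20 boundary matrix has rank 20 and Smith normal form diag(1,1,1,1,1,1,1,1,1,1,1,1,1,1,1,1,1,1,1,2).

Reading off H_k = ker ∂_k / im ∂_{k+1}:

  H_0: rank C_0 − rank ∂_1 = 10 − 9 = 1, and the invariant factors of ∂_1 are all 1, so H_0 = Z.

H_0 ≅ Z.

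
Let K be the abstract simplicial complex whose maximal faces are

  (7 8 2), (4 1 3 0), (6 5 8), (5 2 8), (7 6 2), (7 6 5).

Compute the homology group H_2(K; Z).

H_2 = 0.

K has 9 vertices, 16 edges, 9 triangles, 1 3-simplex.
rank ∂_2 = 8, rank ∂_3 = 1 ⇒ b_2 = 9 − 8 − 1 = 0; all invariant factors of ∂_3 are 1 so no torsion. So H_2 = 0.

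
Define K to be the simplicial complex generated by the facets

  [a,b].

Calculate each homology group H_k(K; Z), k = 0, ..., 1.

H_0 = Z,  H_1 = 0.

We work with the vertex ordering a < b. The simplices of K, each written with vertices in increasing order, are:

  0-simplices (2): a, b
  1-simplices (1): ab

giving chain groups C_0 ≅ Z^2, C_1 ≅ Z^1.

The boundary map ∂_1: C_1 → C_0 sends each edge [p,q] (with p < q) to q − p.
The resulting 2×1 matrix has rank 1, and its Smith normal form has invariant factors (1).

Computing H_k = (kernel of ∂_k) / (image of ∂_{k+1}):

  H_0: rank C_0 − rank ∂_1 = 2 − 1 = 1, and the invariant factors of ∂_1 are all 1, so H_0 = Z.
  H_1: rank ker ∂_1 − rank ∂_2 = (1 − 1) − 0 = 0, and there is no ∂_2, so H_1 = 0.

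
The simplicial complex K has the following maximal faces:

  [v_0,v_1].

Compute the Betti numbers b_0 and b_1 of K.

b_0 = 1, b_1 = 0.

Fix the vertex order v_0 < v_1 and write every simplex with vertices in increasing order. Then dim K = 1 and the simplices of K are:

  0-simplices (2): [v_0], [v_1]
  1-simplices (1): [v_0,v_1]

so the chain groups are C_0 ≅ Z^2, C_1 ≅ Z^1.

∂_1: C_1 → C_0 sends each edge [p,q] (with p < q) to q − p. For instance
  ∂[v_0,v_1] = [v_1] − [v_0].
The resulting 2×1 matrix has rank 1, and its Smith normal form has invariant factors (1).

Computing H_k = (kernel of ∂_k) / (image of ∂_{k+1}):

  H_0: rank C_0 − rank ∂_1 = 2 − 1 = 1, and the invariant factors of ∂_1 are all 1, so H_0 ≅ Z.
  H_1: rank ker ∂_1 − rank ∂_2 = (1 − 1) − 0 = 0, and there is no ∂_2, so H_1 ≅ 0.

As a check, the Euler characteristic is 2 − 1 = 1, which agrees with 1 − 0 = 1.

Hence the Betti numbers are b_0 = 1, b_1 = 0.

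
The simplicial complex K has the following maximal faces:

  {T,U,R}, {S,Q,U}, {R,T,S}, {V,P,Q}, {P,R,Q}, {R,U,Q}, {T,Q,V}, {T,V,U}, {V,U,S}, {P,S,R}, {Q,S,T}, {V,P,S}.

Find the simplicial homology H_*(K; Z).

We work with the vertex ordering P < Q < R < S < T < U < V. The simplices of K, each written with vertices in increasing order, are:

  0-simplices (7): P, Q, R, S, T, U, V
  1-simplices (18): PQ, PR, PS, PV, QR, QS, QT, QU, QV, RS, RT, RU, ST, SU, SV, TU, TV, UV
  2-simplices (12): PQR, PQV, PRS, PSV, QRU, QST, QSU, QTV, RST, RTU, SUV, TUV

giving chain groups C_0 ≅ Z^7, C_1 ≅ Z^18, C_2 ≅ Z^12.

∂_1: C_1 → C_0 is given by ∂[p,q] = [q] − [p]. For instance
  ∂PQ = Q − P.
This gives a 7×18 integer matrix of rank 6; reducing to Smith normal form yields diagonal entries (1,1,1,1,1,1).

The boundary map ∂_2: C_2 → C_1 maps a triangle to the signed sum of its edges. For instance
  ∂PQR = QR − PR + PQ,
  ∂QTV = TV − QV + QT.
The 18×12 boundary matrix has rank 12 and Smith normal form diag(1,1,1,1,1,1,1,1,1,1,1,2).

Now H_k = ker ∂_k / im ∂_{k+1}, so:

  H_0: rank C_0 − rank ∂_1 = 7 − 6 = 1, and the invariant factors of ∂_1 are all 1, so H_0 ≅ Z.
  H_1: rank ker ∂_1 − rank ∂_2 = (18 − 6) − 12 = 0, and ∂_2 has invariant factor 2 > 1, so H_1 ≅ Z/2.
  H_2: rank ker ∂_2 − rank ∂_3 = (12 − 12) − 0 = 0, and there is no ∂_3, so H_2 ≅ 0.

H_0 = Z,  H_1 = Z/2,  H_2 = 0.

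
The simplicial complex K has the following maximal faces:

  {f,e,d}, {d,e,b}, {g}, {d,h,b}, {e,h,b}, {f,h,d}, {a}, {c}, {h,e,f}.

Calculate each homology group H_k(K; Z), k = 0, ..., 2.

Take the total order a < b < c < d < e < f < g < h on the vertex set. Then K (dimension 2) consists of the simplices:

  0-simplices (8): a, b, c, d, e, f, g, h
  1-simplices (9): bd, be, bh, de, df, dh, ef, eh, fh
  2-simplices (6): bde, bdh, beh, def, dfh, efh

giving chain groups C_0 ≅ Z^8, C_1 ≅ Z^9, C_2 ≅ Z^6.

∂_1: C_1 → C_0 maps an edge to its endpoints' difference, ∂[p,q] = q − p. For instance
  ∂bh = h − b.
The resulting 8×9 matrix has rank 4, and its Smith normal form has invariant factors (1,1,1,1).

Boundary ∂_2: C_2 → C_1 sends each 2-simplex [p,q,r] to [q,r] − [p,r] + [p,q]. For instance
  ∂beh = eh − bh + be,
  ∂def = ef − df + de.
The resulting 9×6 matrix has rank 5, and its Smith normal form has invariant factors (1,1,1,1,1).

Computing H_k = (kernel of ∂_k) / (image of ∂_{k+1}):

  H_0: rank C_0 − rank ∂_1 = 8 − 4 = 4, and the invariant factors of ∂_1 are all 1, so H_0 ≅ Z^4.
  H_1: rank ker ∂_1 − rank ∂_2 = (9 − 4) − 5 = 0, and the invariant factors of ∂_2 are all 1, so H_1 ≅ 0.
  H_2: rank ker ∂_2 − rank ∂_3 = (6 − 5) − 0 = 1, and there is no ∂_3, so H_2 ≅ Z.

As a check, the Euler characteristic is 8 − 9 + 6 = 5, which agrees with 4 − 0 + 1 = 5.
(K is a triangulation of the disjoint union of the 2-sphere S^2 and a set of 3 points.)

H_0 = Z^4,  H_1 = 0,  H_2 = Z.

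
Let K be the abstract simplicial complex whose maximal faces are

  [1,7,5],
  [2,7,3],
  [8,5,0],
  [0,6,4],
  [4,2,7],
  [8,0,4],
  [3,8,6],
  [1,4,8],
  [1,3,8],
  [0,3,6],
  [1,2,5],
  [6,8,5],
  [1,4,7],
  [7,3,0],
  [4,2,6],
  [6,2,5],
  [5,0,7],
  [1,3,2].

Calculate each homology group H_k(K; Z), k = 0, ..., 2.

Order the vertices as 0 < 1 < 2 < 3 < 4 < 5 < 6 < 7 < 8. Listing each simplex with vertices in this order, K has dimension 2 with simplices:

  0-simplices (9): [0], [1], [2], [3], [4], [5], [6], [7], [8]
  1-simplices (27): (27 of them)
  2-simplices (18): [0,3,6], [0,3,7], [0,4,6], [0,4,8], [0,5,7], [0,5,8], [1,2,3], [1,2,5], [1,3,8], [1,4,7], [1,4,8], [1,5,7], [2,3,7], [2,4,6], [2,4,7], [2,5,6], [3,6,8], [5,6,8]

Hence C_0 ≅ Z^9, C_1 ≅ Z^27, C_2 ≅ Z^18.

The boundary map ∂_1: C_1 → C_0 is given by ∂[p,q] = [q] − [p]. For instance
  ∂[5,8] = [8] − [5].
The resulting 9×27 matrix has rank 8, and its Smith normal form has invariant factors (1,1,1,1,1,1,1,1).

The boundary map ∂_2: C_2 → C_1 maps a triangle to the signed sum of its edges. For instance
  ∂[0,4,6] = [4,6] − [0,6] + [0,4],
  ∂[1,4,7] = [4,7] − [1,7] + [1,4].
The resulting 27×18 matrix has rank 18, and its Smith normal form has invariant factors (1,1,1,1,1,1,1,1,1,1,1,1,1,1,1,1,1,2).

From H_k ≅ ker(∂_k) / im(∂_{k+1}) we obtain:

  H_0: rank C_0 − rank ∂_1 = 9 − 8 = 1, and the invariant factors of ∂_1 are all 1, so H_0 = Z.
  H_1: rank ker ∂_1 − rank ∂_2 = (27 − 8) − 18 = 1, and ∂_2 has invariant factor 2 > 1, so H_1 = Z ⊕ Z/2.
  H_2: rank ker ∂_2 − rank ∂_3 = (18 − 18) − 0 = 0, and there is no ∂_3, so H_2 = 0.

As a check, the Euler characteristic is 9 − 27 + 18 = 0, which agrees with 1 − 1 + 0 = 0.

H_0 ≅ Z,  H_1 ≅ Z ⊕ Z/2,  H_2 = 0.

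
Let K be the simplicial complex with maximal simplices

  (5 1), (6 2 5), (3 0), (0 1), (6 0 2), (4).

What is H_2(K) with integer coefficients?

We work with the vertex ordering 0 < 1 < 2 < 3 < 4 < 5 < 6. The simplices of K, each written with vertices in increasing order, are:

  0-simplices (7): [0], [1], [2], [3], [4], [5], [6]
  1-simplices (8): [0,1], [0,2], [0,3], [0,6], [1,5], [2,5], [2,6], [5,6]
  2-simplices (2): [0,2,6], [2,5,6]

Hence C_0 ≅ Z^7, C_1 ≅ Z^8, C_2 ≅ Z^2.

Boundary ∂_1: C_1 → C_0 is given by ∂[p,q] = [q] − [p]. For instance
  ∂[2,5] = [5] − [2].
The resulting 7×8 matrix has rank 5, and its Smith normal form has invariant factors (1,1,1,1,1).

Boundary ∂_2: C_2 → C_1 sends each 2-simplex [p,q,r] to [q,r] − [p,r] + [p,q]. For instance
  ∂[0,2,6] = [2,6] − [0,6] + [0,2],
  ∂[2,5,6] = [5,6] − [2,6] + [2,5].
This gives a 8×2 integer matrix of rank 2; reducing to Smith normal form yields diagonal entries (1,1).

Reading off H_k = ker ∂_k / im ∂_{k+1}:

  H_2: rank ker ∂_2 − rank ∂_3 = (2 − 2) − 0 = 0, and there is no ∂_3, so H_2 ≅ 0.

H_2 = 0.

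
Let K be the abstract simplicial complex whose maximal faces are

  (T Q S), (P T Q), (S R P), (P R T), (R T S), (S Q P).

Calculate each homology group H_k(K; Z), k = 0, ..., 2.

H_0 = Z,  H_1 = 0,  H_2 = Z.

Order the vertices as P < Q < R < S < T. Listing each simplex with vertices in this order, K has dimension 2 with simplices:

  0-simplices (5): P, Q, R, S, T
  1-simplices (9): PQ, PR, PS, PT, QS, QT, RS, RT, ST
  2-simplices (6): PQS, PQT, PRS, PRT, QST, RST

Hence C_0 ≅ Z^5, C_1 ≅ Z^9, C_2 ≅ Z^6.

The boundary map ∂_1: C_1 → C_0 is given by ∂[p,q] = [q] − [p]. For instance
  ∂PR = R − P.
The 5×9 boundary matrix has rank 4 and Smith normal form diag(1,1,1,1).

∂_2: C_2 → C_1 maps a triangle to the signed sum of its edges. For instance
  ∂RST = ST − RT + RS,
  ∂QST = ST − QT + QS.
This gives a 9×6 integer matrix of rank 5; reducing to Smith normal form yields diagonal entries (1,1,1,1,1).

Now H_k = ker ∂_k / im ∂_{k+1}, so:

  H_0: rank C_0 − rank ∂_1 = 5 − 4 = 1, and the invariant factors of ∂_1 are all 1, so H_0 = Z.
  H_1: rank ker ∂_1 − rank ∂_2 = (9 − 4) − 5 = 0, and the invariant factors of ∂_2 are all 1, so H_1 = 0.
  H_2: rank ker ∂_2 − rank ∂_3 = (6 − 5) − 0 = 1, and there is no ∂_3, so H_2 = Z.

As a check, the Euler characteristic is 5 − 9 + 6 = 2, which agrees with 1 − 0 + 1 = 2.
(K is a triangulation of the 2-sphere S^2.)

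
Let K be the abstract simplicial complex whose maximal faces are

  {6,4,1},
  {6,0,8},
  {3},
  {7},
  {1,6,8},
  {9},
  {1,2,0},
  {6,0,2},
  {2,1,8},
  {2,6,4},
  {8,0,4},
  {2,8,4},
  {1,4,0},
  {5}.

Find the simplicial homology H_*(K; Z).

We work with the vertex ordering 0 < 1 < 2 < 3 < 4 < 5 < 6 < 7 < 8 < 9. The simplices of K, each written with vertices in increasing order, are:

  0-simplices (10): [0], [1], [2], [3], [4], [5], [6], [7], [8], [9]
  1-simplices (15): [0,1], [0,2], [0,4], [0,6], [0,8], [1,2], [1,4], [1,6], [1,8], [2,4], [2,6], [2,8], [4,6], [4,8], [6,8]
  2-simplices (10): [0,1,2], [0,1,4], [0,2,6], [0,4,8], [0,6,8], [1,2,8], [1,4,6], [1,6,8], [2,4,6], [2,4,8]

giving chain groups C_0 ≅ Z^10, C_1 ≅ Z^15, C_2 ≅ Z^10.

The boundary map ∂_1: C_1 → C_0 maps an edge to its endpoints' difference, ∂[p,q] = q − p.
The resulting 10×15 matrix has rank 5, and its Smith normal form has invariant factors (1,1,1,1,1).

∂_2: C_2 → C_1 maps a triangle to the signed sum of its edges. For instance
  ∂[1,4,6] = [4,6] − [1,6] + [1,4],
  ∂[0,6,8] = [6,8] − [0,8] + [0,6].
The resulting 15×10 matrix has rank 10, and its Smith normal form has invariant factors (1,1,1,1,1,1,1,1,1,2).

Computing H_k = (kernel of ∂_k) / (image of ∂_{k+1}):

  H_0: rank C_0 − rank ∂_1 = 10 − 5 = 5, and the invariant factors of ∂_1 are all 1, so H_0 = Z^5.
  H_1: rank ker ∂_1 − rank ∂_2 = (15 − 5) − 10 = 0, and ∂_2 has invariant factor 2 > 1, so H_1 = Z/2.
  H_2: rank ker ∂_2 − rank ∂_3 = (10 − 10) − 0 = 0, and there is no ∂_3, so H_2 = 0.

H_0 = Z^5,  H_1 = Z/2,  H_2 = 0.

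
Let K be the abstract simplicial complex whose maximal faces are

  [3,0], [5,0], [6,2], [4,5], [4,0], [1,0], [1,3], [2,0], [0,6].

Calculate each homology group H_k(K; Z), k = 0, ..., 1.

H_0 ≅ Z,  H_1 ≅ Z^3.

Fix the vertex order 0 < 1 < 2 < 3 < 4 < 5 < 6 and write every simplex with vertices in increasing order. Then dim K = 1 and the simplices of K are:

  0-simplices (7): [0], [1], [2], [3], [4], [5], [6]
  1-simplices (9): [0,1], [0,2], [0,3], [0,4], [0,5], [0,6], [1,3], [2,6], [4,5]

Hence C_0 ≅ Z^7, C_1 ≅ Z^9.

∂_1: C_1 → C_0 sends each edge [p,q] (with p < q) to q − p. For instance
  ∂[0,2] = [2] − [0].
The 7×9 boundary matrix has rank 6 and Smith normal form diag(1,1,1,1,1,1).

Computing H_k = (kernel of ∂_k) / (image of ∂_{k+1}):

  H_0: rank C_0 − rank ∂_1 = 7 − 6 = 1, and the invariant factors of ∂_1 are all 1, so H_0 = Z.
  H_1: rank ker ∂_1 − rank ∂_2 = (9 − 6) − 0 = 3, and there is no ∂_2, so H_1 = Z^3.

As a check, the Euler characteristic is 7 − 9 = -2, which agrees with 1 − 3 = -2.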